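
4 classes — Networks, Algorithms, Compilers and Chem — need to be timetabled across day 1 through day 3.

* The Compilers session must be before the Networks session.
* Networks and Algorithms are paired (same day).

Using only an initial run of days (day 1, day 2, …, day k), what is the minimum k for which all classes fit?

The precedence chain requires at least 2 distinct days.
2 works (last occupied day: day 2): for example Networks in day 2, Chem in day 1, Algorithms in day 2, Compilers in day 1.

2 days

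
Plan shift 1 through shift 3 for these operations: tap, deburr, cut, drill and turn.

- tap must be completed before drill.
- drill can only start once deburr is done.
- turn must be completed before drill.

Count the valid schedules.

Splitting on tap: it can be shift 1 (15), shift 2 (12). Listing each branch's schedules as (deburr, cut, drill, turn) by shift number:
tap=shift 1: (1,1,2,1) (1,1,3,1) (1,1,3,2) (1,2,2,1) (1,2,3,1) (1,2,3,2) (1,3,2,1) (1,3,3,1) (1,3,3,2) (2,1,3,1) (2,1,3,2) (2,2,3,1) (2,2,3,2) (2,3,3,1) (2,3,3,2) — 15.
tap=shift 2: (1,1,3,1) (1,1,3,2) (1,2,3,1) (1,2,3,2) (1,3,3,1) (1,3,3,2) (2,1,3,1) (2,1,3,2) (2,2,3,1) (2,2,3,2) (2,3,3,1) (2,3,3,2) — 12.
Summing: 15 + 12 = 27.

27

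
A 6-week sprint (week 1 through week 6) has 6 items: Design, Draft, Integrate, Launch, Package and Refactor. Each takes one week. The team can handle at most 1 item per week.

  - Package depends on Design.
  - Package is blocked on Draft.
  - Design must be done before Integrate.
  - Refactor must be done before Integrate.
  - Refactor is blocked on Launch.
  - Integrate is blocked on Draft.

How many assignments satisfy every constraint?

Splitting on Design: it can be week 1 (9), week 2 (9), week 3 (8), week 4 (6). Listing each branch's schedules as (Draft, Integrate, Launch, Package, Refactor) by week number:
Design=week 1: (2,5,3,6,4) (2,6,3,4,5) (2,6,3,5,4) (2,6,4,3,5) (3,5,2,6,4) (3,6,2,4,5) (3,6,2,5,4) (4,5,2,6,3) (4,6,2,5,3) — 9.
Design=week 2: (1,5,3,6,4) (1,6,3,4,5) (1,6,3,5,4) (1,6,4,3,5) (3,5,1,6,4) (3,6,1,4,5) (3,6,1,5,4) (4,5,1,6,3) (4,6,1,5,3) — 9.
Design=week 3: (1,5,2,6,4) (1,6,2,4,5) (1,6,2,5,4) (2,5,1,6,4) (2,6,1,4,5) (2,6,1,5,4) (4,5,1,6,2) (4,6,1,5,2) — 8.
Design=week 4: (1,5,2,6,3) (1,6,2,5,3) (2,5,1,6,3) (2,6,1,5,3) (3,5,1,6,2) (3,6,1,5,2) — 6.
Summing: 9 + 9 + 8 + 6 = 32.

32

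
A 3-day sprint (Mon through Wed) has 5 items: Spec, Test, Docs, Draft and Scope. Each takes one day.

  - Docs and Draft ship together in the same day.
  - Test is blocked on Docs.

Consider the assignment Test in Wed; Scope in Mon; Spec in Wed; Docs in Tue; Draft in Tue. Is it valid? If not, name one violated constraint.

Yes

Test is blocked on Docs — holds.
Docs and Draft ship together in the same day — holds.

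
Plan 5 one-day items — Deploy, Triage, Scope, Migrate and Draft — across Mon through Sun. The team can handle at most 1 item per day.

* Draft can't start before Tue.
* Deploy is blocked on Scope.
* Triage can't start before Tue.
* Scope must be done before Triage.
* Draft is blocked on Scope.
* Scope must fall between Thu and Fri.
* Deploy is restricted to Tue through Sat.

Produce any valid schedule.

Draft in Sun; Scope in Thu; Triage in Sat; Deploy in Fri; Migrate in Mon

Checking: Scope(Thu) before Draft(Sun); Scope(Thu) before Deploy(Fri); Scope(Thu) before Triage(Sat); Deploy=Fri in [Tue,Sat]; Draft=Sun in [Tue,Sun]; Triage=Sat in [Tue,Sun]; Scope=Thu in [Thu,Fri]; max 1 per day (cap 1).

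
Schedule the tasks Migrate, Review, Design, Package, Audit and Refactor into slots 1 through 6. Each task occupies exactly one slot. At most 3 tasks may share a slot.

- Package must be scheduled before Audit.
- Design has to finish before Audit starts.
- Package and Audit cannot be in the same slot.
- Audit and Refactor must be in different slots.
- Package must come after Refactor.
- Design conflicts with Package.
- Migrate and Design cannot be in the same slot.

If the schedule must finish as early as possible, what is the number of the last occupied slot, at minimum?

The precedence chain requires at least 3 distinct slots.
With at most 3 per slot and 6 tasks, at least 2 slots are needed.
3 works (last occupied slot: 3): for example Package=2; Migrate=2; Refactor=1; Audit=3; Design=1; Review=1.

slot 3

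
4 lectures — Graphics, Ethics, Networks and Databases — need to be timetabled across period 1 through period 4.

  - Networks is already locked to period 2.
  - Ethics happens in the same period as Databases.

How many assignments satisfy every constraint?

Splitting on Graphics: it can be period 1 (4), period 2 (4), period 3 (4), period 4 (4). Listing each branch's schedules as (Ethics, Networks, Databases) by period number:
Graphics=period 1: (1,2,1) (2,2,2) (3,2,3) (4,2,4) — 4.
Graphics=period 2: (1,2,1) (2,2,2) (3,2,3) (4,2,4) — 4.
Graphics=period 3: (1,2,1) (2,2,2) (3,2,3) (4,2,4) — 4.
Graphics=period 4: (1,2,1) (2,2,2) (3,2,3) (4,2,4) — 4.
Summing: 4 + 4 + 4 + 4 = 16.

16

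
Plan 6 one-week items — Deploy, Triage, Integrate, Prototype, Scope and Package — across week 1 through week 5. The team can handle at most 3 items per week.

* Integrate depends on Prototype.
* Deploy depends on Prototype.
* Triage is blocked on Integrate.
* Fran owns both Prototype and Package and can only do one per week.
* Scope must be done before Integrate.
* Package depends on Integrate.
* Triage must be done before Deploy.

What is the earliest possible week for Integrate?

Precedence pushes Integrate to at least week 2; downstream work caps Integrate at week 3.
Integrate at week 2 is achievable: Deploy -> week 4, Package -> week 3, Scope -> week 1, Prototype -> week 1, Triage -> week 3, Integrate -> week 2.

week 2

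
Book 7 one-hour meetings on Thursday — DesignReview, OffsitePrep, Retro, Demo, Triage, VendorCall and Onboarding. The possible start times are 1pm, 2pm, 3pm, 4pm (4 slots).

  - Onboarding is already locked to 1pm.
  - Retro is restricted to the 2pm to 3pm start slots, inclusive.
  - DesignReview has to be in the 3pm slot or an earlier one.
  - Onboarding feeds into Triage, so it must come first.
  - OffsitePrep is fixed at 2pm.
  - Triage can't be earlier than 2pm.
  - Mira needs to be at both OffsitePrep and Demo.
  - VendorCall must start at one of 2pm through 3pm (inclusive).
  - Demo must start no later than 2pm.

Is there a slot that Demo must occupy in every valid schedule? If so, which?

Demo's window is 1pm–2pm.
OffsitePrep is fixed at 2pm, and Demo can't share a slot with OffsitePrep.
So Demo must be 1pm.

1pm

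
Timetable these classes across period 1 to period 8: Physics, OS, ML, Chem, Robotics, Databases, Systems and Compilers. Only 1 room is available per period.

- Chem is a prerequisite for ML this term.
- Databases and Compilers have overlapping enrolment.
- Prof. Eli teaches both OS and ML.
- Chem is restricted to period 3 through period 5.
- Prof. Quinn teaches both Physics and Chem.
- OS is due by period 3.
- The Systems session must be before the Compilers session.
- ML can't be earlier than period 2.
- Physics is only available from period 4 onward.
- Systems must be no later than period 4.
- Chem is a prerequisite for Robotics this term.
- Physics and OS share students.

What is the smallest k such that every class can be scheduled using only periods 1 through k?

The precedence chain requires at least 2 distinct periods.
With at most 1 per period and 8 classes, at least 8 periods are needed.
Physics can't be placed before period 4, so the schedule must run through at least period 4.
8 works (last occupied period: period 8): for example Robotics in period 6; Chem in period 3; OS in period 1; Physics in period 4; Compilers in period 7; Databases in period 8; ML in period 5; Systems in period 2.

8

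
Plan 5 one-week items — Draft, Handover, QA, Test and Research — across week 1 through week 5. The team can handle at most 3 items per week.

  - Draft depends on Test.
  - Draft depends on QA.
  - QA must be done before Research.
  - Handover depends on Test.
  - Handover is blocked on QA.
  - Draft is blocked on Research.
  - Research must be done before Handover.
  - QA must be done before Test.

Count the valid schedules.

34

Splitting on Draft: it can be week 3 (3), week 4 (11), week 5 (20). Listing each branch's schedules as (Handover, QA, Test, Research) by week number:
Draft=week 3: (3,1,2,2) (4,1,2,2) (5,1,2,2) — 3.
Draft=week 4: (3,1,2,2) (4,1,2,2) (4,1,2,3) (4,1,3,2) (4,1,3,3) (4,2,3,3) (5,1,2,2) (5,1,2,3) (5,1,3,2) (5,1,3,3) (5,2,3,3) — 11.
Draft=week 5: (3,1,2,2) (4,1,2,2) (4,1,2,3) (4,1,3,2) (4,1,3,3) (4,2,3,3) (5,1,2,2) (5,1,2,3) (5,1,2,4) (5,1,3,2) (5,1,3,3) (5,1,3,4) (5,1,4,2) (5,1,4,3) (5,1,4,4) (5,2,3,3) (5,2,3,4) (5,2,4,3) (5,2,4,4) (5,3,4,4) — 20.
Summing: 3 + 11 + 20 = 34.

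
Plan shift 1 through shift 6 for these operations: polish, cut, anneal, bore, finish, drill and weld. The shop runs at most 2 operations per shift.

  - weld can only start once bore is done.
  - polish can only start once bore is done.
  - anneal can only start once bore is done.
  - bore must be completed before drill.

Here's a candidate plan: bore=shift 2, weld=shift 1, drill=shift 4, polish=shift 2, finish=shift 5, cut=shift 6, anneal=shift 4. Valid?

The shop runs at most 2 operations per shift — holds.
weld can only start once bore is done — violated.
anneal can only start once bore is done — holds.
polish can only start once bore is done — violated.
bore must be completed before drill — holds.

No. weld can only start once bore is done is not satisfied.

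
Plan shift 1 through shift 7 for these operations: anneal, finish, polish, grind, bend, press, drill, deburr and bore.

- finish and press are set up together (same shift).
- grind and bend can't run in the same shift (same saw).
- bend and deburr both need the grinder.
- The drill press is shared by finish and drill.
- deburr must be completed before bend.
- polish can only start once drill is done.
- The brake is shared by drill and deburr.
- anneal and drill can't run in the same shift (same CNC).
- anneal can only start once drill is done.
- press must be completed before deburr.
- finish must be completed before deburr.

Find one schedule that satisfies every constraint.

deburr -> shift 2, press -> shift 1, bend -> shift 3, grind -> shift 1, bore -> shift 1, finish -> shift 1, drill -> shift 3, anneal -> shift 4, polish -> shift 4

Checking: finish(shift 1) before deburr(shift 2); deburr(shift 2) before bend(shift 3); press(shift 1) before deburr(shift 2); drill(shift 3) before polish(shift 4); drill(shift 3) before anneal(shift 4); anneal(shift 4) != drill(shift 3); grind(shift 1) != bend(shift 3); bend(shift 3) != deburr(shift 2); drill(shift 3) != deburr(shift 2); finish(shift 1) != drill(shift 3); finish = press = shift 1.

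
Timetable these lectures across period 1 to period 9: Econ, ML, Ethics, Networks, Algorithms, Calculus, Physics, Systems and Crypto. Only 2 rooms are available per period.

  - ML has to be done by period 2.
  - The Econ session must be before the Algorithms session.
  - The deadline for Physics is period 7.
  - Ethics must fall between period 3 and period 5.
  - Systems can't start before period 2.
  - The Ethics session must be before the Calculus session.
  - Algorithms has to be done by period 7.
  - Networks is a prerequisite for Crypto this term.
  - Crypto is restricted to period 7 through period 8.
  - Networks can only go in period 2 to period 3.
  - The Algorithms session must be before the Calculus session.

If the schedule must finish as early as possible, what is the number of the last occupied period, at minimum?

7

The precedence chain requires at least 3 distinct periods.
With at most 2 per period and 9 lectures, at least 5 periods are needed.
Crypto can't be placed before period 7, so the schedule must run through at least period 7.
7 works (last occupied period: period 7): for example Ethics -> period 3, Systems -> period 2, Networks -> period 2, ML -> period 1, Crypto -> period 7, Econ -> period 1, Physics -> period 4, Calculus -> period 4, Algorithms -> period 3.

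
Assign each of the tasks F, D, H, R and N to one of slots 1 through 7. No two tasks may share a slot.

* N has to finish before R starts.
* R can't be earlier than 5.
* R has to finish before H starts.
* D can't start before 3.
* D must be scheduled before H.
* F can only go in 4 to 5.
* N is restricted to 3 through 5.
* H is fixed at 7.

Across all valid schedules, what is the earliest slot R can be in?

R is available from 5; downstream work caps R at 6.
R at 5 is achievable: D in 6, R in 5, F in 4, N in 3, H in 7.

5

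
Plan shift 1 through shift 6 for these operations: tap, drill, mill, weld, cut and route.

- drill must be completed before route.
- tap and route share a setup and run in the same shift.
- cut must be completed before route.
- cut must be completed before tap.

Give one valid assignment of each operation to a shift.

cut in shift 1, drill in shift 1, route in shift 2, tap in shift 2, mill in shift 1, weld in shift 1

Checking: drill(shift 1) before route(shift 2); cut(shift 1) before tap(shift 2); cut(shift 1) before route(shift 2); tap = route = shift 2.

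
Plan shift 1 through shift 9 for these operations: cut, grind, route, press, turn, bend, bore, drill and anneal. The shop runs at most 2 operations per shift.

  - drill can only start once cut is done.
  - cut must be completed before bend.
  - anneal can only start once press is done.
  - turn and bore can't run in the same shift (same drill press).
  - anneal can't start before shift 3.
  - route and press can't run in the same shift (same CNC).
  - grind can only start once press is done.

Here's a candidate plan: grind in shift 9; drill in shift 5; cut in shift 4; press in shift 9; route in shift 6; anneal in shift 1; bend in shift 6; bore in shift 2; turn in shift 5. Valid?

No. anneal can only start once press is done is not satisfied.

route and press can't run in the same shift (same CNC) — holds.
anneal can only start once press is done — violated.
grind can only start once press is done — violated.
The shop runs at most 2 operations per shift — holds.
cut must be completed before bend — holds.
turn and bore can't run in the same shift (same drill press) — holds.
drill can only start once cut is done — holds.
anneal can't start before shift 3 — violated.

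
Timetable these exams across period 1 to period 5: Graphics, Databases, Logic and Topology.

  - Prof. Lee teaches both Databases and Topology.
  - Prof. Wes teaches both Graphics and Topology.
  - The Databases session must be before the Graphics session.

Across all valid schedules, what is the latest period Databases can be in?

period 4

Downstream work caps Databases at period 4.
Databases at period 4 is achievable: Logic -> period 1, Graphics -> period 5, Topology -> period 1, Databases -> period 4.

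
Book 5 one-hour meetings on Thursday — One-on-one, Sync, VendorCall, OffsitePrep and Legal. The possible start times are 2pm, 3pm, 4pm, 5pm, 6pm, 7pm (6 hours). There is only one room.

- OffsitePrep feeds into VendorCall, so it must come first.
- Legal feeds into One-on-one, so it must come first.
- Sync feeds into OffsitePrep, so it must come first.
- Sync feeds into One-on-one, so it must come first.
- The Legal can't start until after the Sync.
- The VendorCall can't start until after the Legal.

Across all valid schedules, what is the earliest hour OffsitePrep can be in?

3pm

Precedence pushes OffsitePrep to at least 3pm; downstream work caps OffsitePrep at 6pm.
OffsitePrep at 3pm is achievable: Sync -> 2pm, Legal -> 4pm, VendorCall -> 6pm, One-on-one -> 5pm, OffsitePrep -> 3pm.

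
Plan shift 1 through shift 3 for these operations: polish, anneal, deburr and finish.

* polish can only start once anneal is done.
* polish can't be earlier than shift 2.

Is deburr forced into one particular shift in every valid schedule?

deburr can be shift 1 (e.g. anneal -> shift 1, deburr -> shift 1, finish -> shift 1, polish -> shift 2) or shift 2 (e.g. anneal in shift 1; deburr in shift 2; polish in shift 2; finish in shift 1).

No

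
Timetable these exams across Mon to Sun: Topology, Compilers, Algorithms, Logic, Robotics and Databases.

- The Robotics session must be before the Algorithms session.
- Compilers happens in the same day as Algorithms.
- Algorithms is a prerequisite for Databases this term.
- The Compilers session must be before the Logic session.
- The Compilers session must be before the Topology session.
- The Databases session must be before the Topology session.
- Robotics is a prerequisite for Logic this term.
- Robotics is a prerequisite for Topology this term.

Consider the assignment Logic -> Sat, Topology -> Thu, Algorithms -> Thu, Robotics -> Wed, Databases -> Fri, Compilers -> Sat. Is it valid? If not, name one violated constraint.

No — it violates: The Compilers session must be before the Topology session

The Compilers session must be before the Topology session — violated.
The Databases session must be before the Topology session — violated.
Robotics is a prerequisite for Logic this term — holds.
Algorithms is a prerequisite for Databases this term — holds.
The Compilers session must be before the Logic session — violated.
The Robotics session must be before the Algorithms session — holds.
Compilers happens in the same day as Algorithms — violated.
Robotics is a prerequisite for Topology this term — holds.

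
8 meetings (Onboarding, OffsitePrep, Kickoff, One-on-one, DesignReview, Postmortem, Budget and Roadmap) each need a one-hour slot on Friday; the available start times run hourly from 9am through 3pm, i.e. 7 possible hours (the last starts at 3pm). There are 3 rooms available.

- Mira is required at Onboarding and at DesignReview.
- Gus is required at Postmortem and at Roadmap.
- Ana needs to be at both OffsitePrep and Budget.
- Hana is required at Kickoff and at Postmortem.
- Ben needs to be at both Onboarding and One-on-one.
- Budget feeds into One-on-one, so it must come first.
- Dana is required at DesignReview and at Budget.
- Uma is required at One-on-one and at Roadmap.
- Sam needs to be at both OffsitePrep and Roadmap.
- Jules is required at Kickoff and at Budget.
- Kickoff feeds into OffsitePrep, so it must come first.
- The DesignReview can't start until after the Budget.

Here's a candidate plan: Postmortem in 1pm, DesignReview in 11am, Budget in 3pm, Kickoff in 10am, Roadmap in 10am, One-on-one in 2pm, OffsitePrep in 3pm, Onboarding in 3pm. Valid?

The DesignReview can't start until after the Budget — violated.
Jules is required at Kickoff and at Budget — holds.
Ana needs to be at both OffsitePrep and Budget — violated.
Dana is required at DesignReview and at Budget — holds.
Budget feeds into One-on-one, so it must come first — violated.
Hana is required at Kickoff and at Postmortem — holds.
Sam needs to be at both OffsitePrep and Roadmap — holds.
There are 3 rooms available — holds.
Kickoff feeds into OffsitePrep, so it must come first — holds.
Uma is required at One-on-one and at Roadmap — holds.
Mira is required at Onboarding and at DesignReview — holds.
Gus is required at Postmortem and at Roadmap — holds.
Ben needs to be at both Onboarding and One-on-one — holds.

No. Ana needs to be at both OffsitePrep and Budget is not satisfied.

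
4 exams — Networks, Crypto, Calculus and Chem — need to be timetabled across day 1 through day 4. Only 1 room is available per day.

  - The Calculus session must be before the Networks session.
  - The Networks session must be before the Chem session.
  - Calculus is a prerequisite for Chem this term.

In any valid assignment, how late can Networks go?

Precedence pushes Networks to at least day 2; downstream work caps Networks at day 3.
Networks at day 3 is achievable: Crypto=day 2; Calculus=day 1; Networks=day 3; Chem=day 4.

day 3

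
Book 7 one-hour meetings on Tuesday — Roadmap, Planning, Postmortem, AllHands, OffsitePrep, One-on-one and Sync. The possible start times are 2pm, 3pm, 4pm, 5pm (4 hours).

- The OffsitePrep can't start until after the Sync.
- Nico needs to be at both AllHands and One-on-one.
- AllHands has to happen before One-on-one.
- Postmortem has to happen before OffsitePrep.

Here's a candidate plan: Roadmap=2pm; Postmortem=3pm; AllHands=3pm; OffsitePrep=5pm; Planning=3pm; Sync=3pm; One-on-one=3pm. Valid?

Invalid. Nico needs to be at both AllHands and One-on-one.

AllHands has to happen before One-on-one — violated.
The OffsitePrep can't start until after the Sync — holds.
Postmortem has to happen before OffsitePrep — holds.
Nico needs to be at both AllHands and One-on-one — violated.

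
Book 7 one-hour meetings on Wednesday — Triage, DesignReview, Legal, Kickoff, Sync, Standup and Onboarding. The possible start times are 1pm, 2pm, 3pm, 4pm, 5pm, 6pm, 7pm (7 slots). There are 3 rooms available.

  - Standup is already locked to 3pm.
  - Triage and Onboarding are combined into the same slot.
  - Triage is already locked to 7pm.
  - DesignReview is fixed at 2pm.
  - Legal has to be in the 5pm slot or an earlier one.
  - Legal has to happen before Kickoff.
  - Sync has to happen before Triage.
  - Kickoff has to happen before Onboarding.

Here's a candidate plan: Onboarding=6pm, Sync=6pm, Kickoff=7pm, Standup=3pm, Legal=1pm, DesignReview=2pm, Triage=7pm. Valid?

There are 3 rooms available — holds.
Sync has to happen before Triage — holds.
Kickoff has to happen before Onboarding — violated.
Legal has to be in the 5pm slot or an earlier one — holds.
Legal has to happen before Kickoff — holds.
Triage and Onboarding are combined into the same slot — violated.
DesignReview is fixed at 2pm — holds.
Standup is already locked to 3pm — holds.
Triage is already locked to 7pm — holds.

Invalid. Kickoff has to happen before Onboarding.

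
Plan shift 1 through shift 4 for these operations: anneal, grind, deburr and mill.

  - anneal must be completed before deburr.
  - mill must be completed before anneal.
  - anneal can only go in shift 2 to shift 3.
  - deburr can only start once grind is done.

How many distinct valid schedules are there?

11

Splitting on anneal: it can be shift 2 (5), shift 3 (6). Listing each branch's schedules as (grind, deburr, mill) by shift number:
anneal=shift 2: (1,3,1) (1,4,1) (2,3,1) (2,4,1) (3,4,1) — 5.
anneal=shift 3: (1,4,1) (1,4,2) (2,4,1) (2,4,2) (3,4,1) (3,4,2) — 6.
Summing: 5 + 6 = 11.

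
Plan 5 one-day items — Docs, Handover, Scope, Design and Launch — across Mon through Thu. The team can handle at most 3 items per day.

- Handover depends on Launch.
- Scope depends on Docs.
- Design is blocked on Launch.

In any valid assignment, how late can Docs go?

Wed

Downstream work caps Docs at Wed.
Docs at Wed is achievable: Scope in Thu, Design in Tue, Docs in Wed, Launch in Mon, Handover in Tue.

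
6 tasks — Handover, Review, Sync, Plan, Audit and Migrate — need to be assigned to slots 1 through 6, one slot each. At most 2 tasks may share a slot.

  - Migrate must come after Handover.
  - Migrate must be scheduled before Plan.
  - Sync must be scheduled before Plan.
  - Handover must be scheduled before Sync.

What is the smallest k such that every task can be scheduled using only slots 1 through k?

3

The precedence chain requires at least 3 distinct slots.
With at most 2 per slot and 6 tasks, at least 3 slots are needed.
3 works (last occupied slot: 3): for example Sync -> 2, Review -> 1, Migrate -> 2, Plan -> 3, Audit -> 3, Handover -> 1.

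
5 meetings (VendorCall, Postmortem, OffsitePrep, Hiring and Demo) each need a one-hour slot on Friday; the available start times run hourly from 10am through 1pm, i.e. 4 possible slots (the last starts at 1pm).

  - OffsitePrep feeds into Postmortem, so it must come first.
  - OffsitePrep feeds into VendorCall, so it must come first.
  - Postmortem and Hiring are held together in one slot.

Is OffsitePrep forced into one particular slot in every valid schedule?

No

OffsitePrep can be 10am (e.g. Postmortem in 11am; Demo in 10am; Hiring in 11am; VendorCall in 11am; OffsitePrep in 10am) or 11am (e.g. Hiring in 12pm, VendorCall in 12pm, OffsitePrep in 11am, Demo in 10am, Postmortem in 12pm).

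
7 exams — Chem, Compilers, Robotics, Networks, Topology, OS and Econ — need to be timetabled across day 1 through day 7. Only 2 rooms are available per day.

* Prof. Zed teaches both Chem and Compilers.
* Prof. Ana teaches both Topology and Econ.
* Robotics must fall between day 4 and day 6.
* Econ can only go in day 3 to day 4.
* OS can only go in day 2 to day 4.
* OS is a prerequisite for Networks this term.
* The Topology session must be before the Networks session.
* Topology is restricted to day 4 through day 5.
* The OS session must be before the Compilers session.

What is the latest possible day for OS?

OS is available from day 2; OS's own window allows nothing later than day 4.
OS at day 4 is achievable: OS=day 4, Compilers=day 6, Robotics=day 5, Econ=day 3, Chem=day 1, Networks=day 5, Topology=day 4.

day 4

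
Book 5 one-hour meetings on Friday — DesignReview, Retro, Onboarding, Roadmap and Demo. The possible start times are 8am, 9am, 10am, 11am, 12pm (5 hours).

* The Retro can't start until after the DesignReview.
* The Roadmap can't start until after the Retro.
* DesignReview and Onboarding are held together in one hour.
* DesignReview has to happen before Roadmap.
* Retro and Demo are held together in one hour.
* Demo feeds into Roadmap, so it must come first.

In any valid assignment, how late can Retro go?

Precedence pushes Retro to at least 9am; downstream work caps Retro at 11am.
Retro at 11am is achievable: DesignReview -> 8am; Roadmap -> 12pm; Demo -> 11am; Onboarding -> 8am; Retro -> 11am.

11am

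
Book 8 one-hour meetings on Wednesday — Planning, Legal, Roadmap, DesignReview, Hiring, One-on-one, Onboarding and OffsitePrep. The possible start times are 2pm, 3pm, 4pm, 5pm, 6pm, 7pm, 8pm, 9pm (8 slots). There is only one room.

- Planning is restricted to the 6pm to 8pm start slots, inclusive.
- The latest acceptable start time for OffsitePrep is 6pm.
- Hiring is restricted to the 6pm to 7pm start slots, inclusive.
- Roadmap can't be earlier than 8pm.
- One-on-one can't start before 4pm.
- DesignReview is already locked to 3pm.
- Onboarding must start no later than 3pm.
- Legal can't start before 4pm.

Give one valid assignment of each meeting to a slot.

Planning -> 7pm, Roadmap -> 8pm, One-on-one -> 9pm, Onboarding -> 2pm, OffsitePrep -> 4pm, Legal -> 5pm, Hiring -> 6pm, DesignReview -> 3pm

Checking: Hiring=6pm in [6pm,7pm]; Roadmap=8pm in [8pm,9pm]; DesignReview=3pm in [3pm,3pm]; Planning=7pm in [6pm,8pm]; OffsitePrep=4pm in [2pm,6pm]; Legal=5pm in [4pm,9pm]; Onboarding=2pm in [2pm,3pm]; One-on-one=9pm in [4pm,9pm]; max 1 per slot (cap 1).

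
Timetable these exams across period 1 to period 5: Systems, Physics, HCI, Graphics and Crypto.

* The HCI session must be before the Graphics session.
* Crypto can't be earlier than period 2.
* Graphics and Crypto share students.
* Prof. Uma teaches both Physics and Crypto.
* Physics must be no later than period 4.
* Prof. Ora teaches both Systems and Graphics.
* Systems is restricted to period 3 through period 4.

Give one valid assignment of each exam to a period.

Physics in period 1; HCI in period 1; Graphics in period 4; Systems in period 3; Crypto in period 2

Checking: HCI(period 1) before Graphics(period 4); Physics(period 1) != Crypto(period 2); Graphics(period 4) != Crypto(period 2); Systems(period 3) != Graphics(period 4); Crypto=period 2 in [period 2,period 5]; Physics=period 1 in [period 1,period 4]; Systems=period 3 in [period 3,period 4].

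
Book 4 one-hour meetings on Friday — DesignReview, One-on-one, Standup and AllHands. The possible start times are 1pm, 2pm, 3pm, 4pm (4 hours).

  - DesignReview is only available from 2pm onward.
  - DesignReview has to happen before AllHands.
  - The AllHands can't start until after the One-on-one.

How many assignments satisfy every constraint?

32

Splitting on DesignReview: it can be 2pm (20), 3pm (12). Listing each branch's schedules as (One-on-one, Standup, AllHands):
DesignReview=2pm: (1pm,1pm,3pm) (1pm,1pm,4pm) (1pm,2pm,3pm) (1pm,2pm,4pm) (1pm,3pm,3pm) (1pm,3pm,4pm) (1pm,4pm,3pm) (1pm,4pm,4pm) (2pm,1pm,3pm) (2pm,1pm,4pm) (2pm,2pm,3pm) (2pm,2pm,4pm) (2pm,3pm,3pm) (2pm,3pm,4pm) (2pm,4pm,3pm) (2pm,4pm,4pm) (3pm,1pm,4pm) (3pm,2pm,4pm) (3pm,3pm,4pm) (3pm,4pm,4pm) — 20.
DesignReview=3pm: (1pm,1pm,4pm) (1pm,2pm,4pm) (1pm,3pm,4pm) (1pm,4pm,4pm) (2pm,1pm,4pm) (2pm,2pm,4pm) (2pm,3pm,4pm) (2pm,4pm,4pm) (3pm,1pm,4pm) (3pm,2pm,4pm) (3pm,3pm,4pm) (3pm,4pm,4pm) — 12.
Summing: 20 + 12 = 32.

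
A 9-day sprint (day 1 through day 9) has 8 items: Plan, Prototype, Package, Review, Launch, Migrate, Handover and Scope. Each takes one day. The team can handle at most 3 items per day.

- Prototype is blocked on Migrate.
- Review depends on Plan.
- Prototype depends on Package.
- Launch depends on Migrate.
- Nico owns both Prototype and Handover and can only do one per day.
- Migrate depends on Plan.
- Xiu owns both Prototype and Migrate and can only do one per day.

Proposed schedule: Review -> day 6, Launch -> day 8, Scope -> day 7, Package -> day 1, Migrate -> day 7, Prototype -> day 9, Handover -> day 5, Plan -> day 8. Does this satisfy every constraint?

Invalid. Review depends on Plan.

The team can handle at most 3 items per day — holds.
Prototype is blocked on Migrate — holds.
Review depends on Plan — violated.
Launch depends on Migrate — holds.
Migrate depends on Plan — violated.
Nico owns both Prototype and Handover and can only do one per day — holds.
Prototype depends on Package — holds.
Xiu owns both Prototype and Migrate and can only do one per day — holds.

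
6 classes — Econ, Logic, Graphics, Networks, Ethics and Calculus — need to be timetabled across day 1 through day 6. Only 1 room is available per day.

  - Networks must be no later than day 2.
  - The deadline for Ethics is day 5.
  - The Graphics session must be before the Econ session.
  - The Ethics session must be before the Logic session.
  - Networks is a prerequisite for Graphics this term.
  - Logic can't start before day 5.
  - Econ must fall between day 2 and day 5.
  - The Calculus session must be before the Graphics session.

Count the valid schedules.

Splitting on Econ: it can be day 4 (2), day 5 (6). Listing each branch's schedules as (Logic, Graphics, Networks, Ethics, Calculus) by day number:
Econ=day 4: (6,3,1,5,2) (6,3,2,5,1) — 2.
Econ=day 5: (6,3,1,4,2) (6,3,2,4,1) (6,4,1,2,3) (6,4,1,3,2) (6,4,2,1,3) (6,4,2,3,1) — 6.
Summing: 2 + 6 = 8.

8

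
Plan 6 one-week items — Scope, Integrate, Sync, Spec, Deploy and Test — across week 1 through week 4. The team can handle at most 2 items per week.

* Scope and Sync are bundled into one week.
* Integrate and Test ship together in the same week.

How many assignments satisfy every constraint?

Splitting on Scope: it can be week 1 (12), week 2 (12), week 3 (12), week 4 (12). Listing each branch's schedules as (Integrate, Sync, Spec, Deploy, Test) by week number:
Scope=week 1: (2,1,3,3,2) (2,1,3,4,2) (2,1,4,3,2) (2,1,4,4,2) (3,1,2,2,3) (3,1,2,4,3) (3,1,4,2,3) (3,1,4,4,3) (4,1,2,2,4) (4,1,2,3,4) (4,1,3,2,4) (4,1,3,3,4) — 12.
Scope=week 2: (1,2,3,3,1) (1,2,3,4,1) (1,2,4,3,1) (1,2,4,4,1) (3,2,1,1,3) (3,2,1,4,3) (3,2,4,1,3) (3,2,4,4,3) (4,2,1,1,4) (4,2,1,3,4) (4,2,3,1,4) (4,2,3,3,4) — 12.
Scope=week 3: (1,3,2,2,1) (1,3,2,4,1) (1,3,4,2,1) (1,3,4,4,1) (2,3,1,1,2) (2,3,1,4,2) (2,3,4,1,2) (2,3,4,4,2) (4,3,1,1,4) (4,3,1,2,4) (4,3,2,1,4) (4,3,2,2,4) — 12.
Scope=week 4: (1,4,2,2,1) (1,4,2,3,1) (1,4,3,2,1) (1,4,3,3,1) (2,4,1,1,2) (2,4,1,3,2) (2,4,3,1,2) (2,4,3,3,2) (3,4,1,1,3) (3,4,1,2,3) (3,4,2,1,3) (3,4,2,2,3) — 12.
Summing: 12 + 12 + 12 + 12 = 48.

48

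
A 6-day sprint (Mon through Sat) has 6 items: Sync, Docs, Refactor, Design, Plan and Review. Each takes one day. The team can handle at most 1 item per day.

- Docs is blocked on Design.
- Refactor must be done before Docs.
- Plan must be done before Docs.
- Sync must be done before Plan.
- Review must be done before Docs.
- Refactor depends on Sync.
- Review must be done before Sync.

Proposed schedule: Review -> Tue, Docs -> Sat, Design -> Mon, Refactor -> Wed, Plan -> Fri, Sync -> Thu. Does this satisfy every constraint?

Review must be done before Docs — holds.
Docs is blocked on Design — holds.
Refactor must be done before Docs — holds.
The team can handle at most 1 item per day — holds.
Review must be done before Sync — holds.
Plan must be done before Docs — holds.
Refactor depends on Sync — violated.
Sync must be done before Plan — holds.

No — it violates: Refactor depends on Sync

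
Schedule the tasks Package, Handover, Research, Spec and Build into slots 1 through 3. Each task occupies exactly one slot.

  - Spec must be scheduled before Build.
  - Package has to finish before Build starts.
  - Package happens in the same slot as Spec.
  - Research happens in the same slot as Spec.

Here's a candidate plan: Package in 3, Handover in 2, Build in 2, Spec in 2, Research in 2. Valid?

No — it violates: Package has to finish before Build starts

Spec must be scheduled before Build — violated.
Package has to finish before Build starts — violated.
Package happens in the same slot as Spec — violated.
Research happens in the same slot as Spec — holds.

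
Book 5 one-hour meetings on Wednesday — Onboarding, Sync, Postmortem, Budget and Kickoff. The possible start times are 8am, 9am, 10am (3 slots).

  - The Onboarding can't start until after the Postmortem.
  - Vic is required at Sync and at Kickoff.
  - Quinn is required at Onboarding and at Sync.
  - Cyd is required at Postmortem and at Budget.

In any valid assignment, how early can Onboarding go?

9am

Precedence pushes Onboarding to at least 9am.
Onboarding at 9am is achievable: Postmortem=8am; Kickoff=9am; Sync=8am; Budget=9am; Onboarding=9am.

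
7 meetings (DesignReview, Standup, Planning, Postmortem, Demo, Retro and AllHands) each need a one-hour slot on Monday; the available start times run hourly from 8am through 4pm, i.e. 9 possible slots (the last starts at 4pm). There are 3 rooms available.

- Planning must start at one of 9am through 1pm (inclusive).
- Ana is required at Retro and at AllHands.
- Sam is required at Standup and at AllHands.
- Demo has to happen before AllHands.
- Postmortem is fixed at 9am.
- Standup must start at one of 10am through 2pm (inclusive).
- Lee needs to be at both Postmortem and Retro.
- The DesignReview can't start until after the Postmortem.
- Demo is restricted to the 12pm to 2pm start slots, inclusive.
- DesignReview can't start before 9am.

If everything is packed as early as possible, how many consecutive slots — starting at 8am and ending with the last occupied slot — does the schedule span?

The precedence chain requires at least 2 distinct slots.
With at most 3 per slot and 7 meetings, at least 3 slots are needed.
Propagating the time windows through the other constraints, AllHands can't land before 1pm — that is slot 6 counting from 8am — so the schedule must run through at least 6 slots.
6 works (last occupied slot: 1pm): for example Planning in 9am, Demo in 12pm, Retro in 8am, DesignReview in 10am, Postmortem in 9am, Standup in 10am, AllHands in 1pm.

6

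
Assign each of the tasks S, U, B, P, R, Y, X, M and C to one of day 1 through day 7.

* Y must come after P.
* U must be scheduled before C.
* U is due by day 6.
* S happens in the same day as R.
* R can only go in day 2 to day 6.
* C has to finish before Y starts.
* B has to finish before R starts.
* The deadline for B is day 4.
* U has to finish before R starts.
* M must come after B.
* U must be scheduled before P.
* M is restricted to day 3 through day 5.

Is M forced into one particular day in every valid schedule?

No

M can be day 3 (e.g. S -> day 2, U -> day 1, M -> day 3, P -> day 2, Y -> day 3, B -> day 1, C -> day 2, X -> day 1, R -> day 2) or day 4 (e.g. M=day 4; P=day 2; U=day 1; R=day 2; X=day 1; S=day 2; C=day 2; Y=day 3; B=day 1).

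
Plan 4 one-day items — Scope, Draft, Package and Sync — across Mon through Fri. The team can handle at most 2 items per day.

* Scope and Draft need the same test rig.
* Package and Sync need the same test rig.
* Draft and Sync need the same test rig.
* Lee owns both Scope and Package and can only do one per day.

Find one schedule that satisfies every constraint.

Scope in Mon, Draft in Tue, Package in Tue, Sync in Mon

Checking: Scope(Mon) != Package(Tue); Draft(Tue) != Sync(Mon); Package(Tue) != Sync(Mon); Scope(Mon) != Draft(Tue); max 2 per day (cap 2).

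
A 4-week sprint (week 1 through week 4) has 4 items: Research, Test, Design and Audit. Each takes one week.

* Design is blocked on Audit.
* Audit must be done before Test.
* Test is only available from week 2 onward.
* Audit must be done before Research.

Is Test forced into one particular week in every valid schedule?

Test can be week 2 (e.g. Design in week 2; Audit in week 1; Test in week 2; Research in week 2) or week 3 (e.g. Audit=week 1, Research=week 2, Design=week 2, Test=week 3).

No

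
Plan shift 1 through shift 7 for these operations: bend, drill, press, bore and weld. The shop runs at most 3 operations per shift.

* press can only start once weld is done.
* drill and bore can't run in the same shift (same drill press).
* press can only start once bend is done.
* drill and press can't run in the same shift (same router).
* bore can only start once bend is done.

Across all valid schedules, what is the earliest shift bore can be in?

shift 2

Precedence pushes bore to at least shift 2.
bore at shift 2 is achievable: bend -> shift 1, weld -> shift 1, bore -> shift 2, drill -> shift 1, press -> shift 2.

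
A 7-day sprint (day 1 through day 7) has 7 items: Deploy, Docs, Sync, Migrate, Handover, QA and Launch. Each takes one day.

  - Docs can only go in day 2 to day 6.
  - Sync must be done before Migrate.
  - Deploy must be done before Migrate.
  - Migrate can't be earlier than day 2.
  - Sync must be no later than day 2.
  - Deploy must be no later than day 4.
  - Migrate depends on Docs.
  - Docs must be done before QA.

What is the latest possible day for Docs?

Docs is available from day 2; Docs's own window allows nothing later than day 6.
Docs at day 6 is achievable: QA=day 7, Docs=day 6, Launch=day 1, Migrate=day 7, Deploy=day 1, Handover=day 1, Sync=day 1.

day 6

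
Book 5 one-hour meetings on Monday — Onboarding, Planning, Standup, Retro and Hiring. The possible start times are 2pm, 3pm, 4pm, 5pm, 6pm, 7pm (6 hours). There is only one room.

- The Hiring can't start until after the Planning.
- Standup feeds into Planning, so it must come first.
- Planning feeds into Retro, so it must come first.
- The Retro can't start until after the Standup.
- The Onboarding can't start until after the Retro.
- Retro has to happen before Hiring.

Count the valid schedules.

Splitting on Onboarding: it can be 5pm (2), 6pm (5), 7pm (5). Listing each branch's schedules as (Planning, Standup, Retro, Hiring):
Onboarding=5pm: (3pm,2pm,4pm,6pm) (3pm,2pm,4pm,7pm) — 2.
Onboarding=6pm: (3pm,2pm,4pm,5pm) (3pm,2pm,4pm,7pm) (3pm,2pm,5pm,7pm) (4pm,2pm,5pm,7pm) (4pm,3pm,5pm,7pm) — 5.
Onboarding=7pm: (3pm,2pm,4pm,5pm) (3pm,2pm,4pm,6pm) (3pm,2pm,5pm,6pm) (4pm,2pm,5pm,6pm) (4pm,3pm,5pm,6pm) — 5.
Summing: 2 + 5 + 5 = 12.

12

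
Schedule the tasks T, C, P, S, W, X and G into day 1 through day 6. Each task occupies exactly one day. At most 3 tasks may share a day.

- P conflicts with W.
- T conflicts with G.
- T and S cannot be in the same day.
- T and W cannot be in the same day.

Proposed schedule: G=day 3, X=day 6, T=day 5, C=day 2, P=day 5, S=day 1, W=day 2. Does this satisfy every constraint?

T and S cannot be in the same day — holds.
T conflicts with G — holds.
T and W cannot be in the same day — holds.
At most 3 tasks may share a day — holds.
P conflicts with W — holds.

Valid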